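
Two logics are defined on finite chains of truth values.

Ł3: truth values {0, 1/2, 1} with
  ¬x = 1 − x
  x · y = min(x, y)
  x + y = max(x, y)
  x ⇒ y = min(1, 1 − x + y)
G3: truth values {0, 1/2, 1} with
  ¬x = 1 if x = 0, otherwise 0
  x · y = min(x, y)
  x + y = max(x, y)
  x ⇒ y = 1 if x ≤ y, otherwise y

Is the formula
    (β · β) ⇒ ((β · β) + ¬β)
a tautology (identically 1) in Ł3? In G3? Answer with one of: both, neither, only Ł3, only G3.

both

In Ł3: every assignment gives 1 — tautology.
In G3: every assignment gives 1 — tautology.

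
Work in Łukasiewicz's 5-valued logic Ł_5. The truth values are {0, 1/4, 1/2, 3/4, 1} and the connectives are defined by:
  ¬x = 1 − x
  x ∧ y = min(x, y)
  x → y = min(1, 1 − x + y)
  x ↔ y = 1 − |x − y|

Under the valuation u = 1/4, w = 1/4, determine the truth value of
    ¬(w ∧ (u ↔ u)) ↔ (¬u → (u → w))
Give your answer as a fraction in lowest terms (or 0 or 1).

3/4

u ↔ u = 1/4 ↔ 1/4 = 1
w ∧ (u ↔ u) = 1/4 ∧ 1 = 1/4
¬(w ∧ (u ↔ u)) = ¬1/4 = 3/4
¬u = ¬1/4 = 3/4
u → w = 1/4 → 1/4 = 1
¬u → (u → w) = 3/4 → 1 = 1
¬(w ∧ (u ↔ u)) ↔ (¬u → (u → w)) = 3/4 ↔ 1 = 3/4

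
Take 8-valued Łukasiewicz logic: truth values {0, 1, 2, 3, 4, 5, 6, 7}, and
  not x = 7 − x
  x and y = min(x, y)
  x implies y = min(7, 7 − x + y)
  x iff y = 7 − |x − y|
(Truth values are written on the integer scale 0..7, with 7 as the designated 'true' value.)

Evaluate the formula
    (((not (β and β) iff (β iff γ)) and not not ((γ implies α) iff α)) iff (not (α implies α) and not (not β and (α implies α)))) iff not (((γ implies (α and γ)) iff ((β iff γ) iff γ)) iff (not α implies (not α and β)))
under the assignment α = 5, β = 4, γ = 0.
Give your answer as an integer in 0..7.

β and β = 4 and 4 = 4
not (β and β) = not 4 = 3
β iff γ = 4 iff 0 = 3
not (β and β) iff (β iff γ) = 3 iff 3 = 7
γ implies α = 0 implies 5 = 7
(γ implies α) iff α = 7 iff 5 = 5
not ((γ implies α) iff α) = not 5 = 2
not not ((γ implies α) iff α) = not 2 = 5
(not (β and β) iff (β iff γ)) and not not ((γ implies α) iff α) = 7 and 5 = 5
α implies α = 5 implies 5 = 7
not (α implies α) = not 7 = 0
not β = not 4 = 3
α implies α = 5 implies 5 = 7
not β and (α implies α) = 3 and 7 = 3
not (not β and (α implies α)) = not 3 = 4
not (α implies α) and not (not β and (α implies α)) = 0 and 4 = 0
((not (β and β) iff (β iff γ)) and not not ((γ implies α) iff α)) iff (not (α implies α) and not (not β and (α implies α))) = 5 iff 0 = 2
α and γ = 5 and 0 = 0
γ implies (α and γ) = 0 implies 0 = 7
β iff γ = 4 iff 0 = 3
(β iff γ) iff γ = 3 iff 0 = 4
(γ implies (α and γ)) iff ((β iff γ) iff γ) = 7 iff 4 = 4
not α = not 5 = 2
not α = not 5 = 2
not α and β = 2 and 4 = 2
not α implies (not α and β) = 2 implies 2 = 7
((γ implies (α and γ)) iff ((β iff γ) iff γ)) iff (not α implies (not α and β)) = 4 iff 7 = 4
not (((γ implies (α and γ)) iff ((β iff γ) iff γ)) iff (not α implies (not α and β))) = not 4 = 3
(((not (β and β) iff (β iff γ)) and not not ((γ implies α) iff α)) iff (not (α implies α) and not (not β and (α implies α)))) iff not (((γ implies (α and γ)) iff ((β iff γ) iff γ)) iff (not α implies (not α and β))) = 2 iff 3 = 6

6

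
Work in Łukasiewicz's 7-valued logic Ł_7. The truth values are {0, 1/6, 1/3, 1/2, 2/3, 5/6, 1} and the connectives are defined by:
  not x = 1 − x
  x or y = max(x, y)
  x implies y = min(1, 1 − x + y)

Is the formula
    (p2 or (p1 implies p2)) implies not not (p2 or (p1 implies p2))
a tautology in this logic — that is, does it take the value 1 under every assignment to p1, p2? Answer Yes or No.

Yes

At p1 = 1/3, p2 = 5/6, for instance:
p1 implies p2 = 1/3 implies 5/6 = 1
p2 or (p1 implies p2) = 5/6 or 1 = 1
not (p2 or (p1 implies p2)) = not 1 = 0
not not (p2 or (p1 implies p2)) = not 0 = 1
(p2 or (p1 implies p2)) implies not not (p2 or (p1 implies p2)) = 1 implies 1 = 1
and checking the remaining 48 assignments likewise gives ≥ 1 in every case.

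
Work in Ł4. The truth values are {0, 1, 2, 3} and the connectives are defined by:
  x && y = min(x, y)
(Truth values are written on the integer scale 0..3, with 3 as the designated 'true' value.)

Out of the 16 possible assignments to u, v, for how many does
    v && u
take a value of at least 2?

u = 0, v = 0 ↦ 0  <
u = 0, v = 1 ↦ 0  <
u = 0, v = 2 ↦ 0  <
u = 0, v = 3 ↦ 0  <
u = 1, v = 0 ↦ 0  <
u = 1, v = 1 ↦ 1  <
u = 1, v = 2 ↦ 1  <
u = 1, v = 3 ↦ 1  <
u = 2, v = 0 ↦ 0  <
u = 2, v = 1 ↦ 1  <
u = 2, v = 2 ↦ 2  ≥
u = 2, v = 3 ↦ 2  ≥
u = 3, v = 0 ↦ 0  <
u = 3, v = 1 ↦ 1  <
u = 3, v = 2 ↦ 2  ≥
u = 3, v = 3 ↦ 3  ≥
So 4 of the 16 assignments meet the threshold.

4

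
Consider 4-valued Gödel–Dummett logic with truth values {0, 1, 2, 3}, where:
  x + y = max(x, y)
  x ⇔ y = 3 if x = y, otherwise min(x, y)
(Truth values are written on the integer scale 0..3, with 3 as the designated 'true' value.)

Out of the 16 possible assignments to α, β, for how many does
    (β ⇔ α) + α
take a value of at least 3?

α = 0, β = 0 ↦ 3  ≥
α = 0, β = 1 ↦ 0  <
α = 0, β = 2 ↦ 0  <
α = 0, β = 3 ↦ 0  <
α = 1, β = 0 ↦ 1  <
α = 1, β = 1 ↦ 3  ≥
α = 1, β = 2 ↦ 1  <
α = 1, β = 3 ↦ 1  <
α = 2, β = 0 ↦ 2  <
α = 2, β = 1 ↦ 2  <
α = 2, β = 2 ↦ 3  ≥
α = 2, β = 3 ↦ 2  <
α = 3, β = 0 ↦ 3  ≥
α = 3, β = 1 ↦ 3  ≥
α = 3, β = 2 ↦ 3  ≥
α = 3, β = 3 ↦ 3  ≥
So 7 of the 16 assignments meet the threshold.

7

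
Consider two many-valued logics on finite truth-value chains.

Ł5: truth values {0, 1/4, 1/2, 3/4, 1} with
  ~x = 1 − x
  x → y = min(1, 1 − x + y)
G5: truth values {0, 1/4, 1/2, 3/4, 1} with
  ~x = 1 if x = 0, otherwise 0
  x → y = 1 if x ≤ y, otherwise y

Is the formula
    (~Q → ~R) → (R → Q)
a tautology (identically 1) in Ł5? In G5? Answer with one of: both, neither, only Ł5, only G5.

In Ł5: every assignment gives 1 — tautology.
In G5: at Q = 1/4, R = 1/2 the value is 1/4 — not a tautology.

only Ł5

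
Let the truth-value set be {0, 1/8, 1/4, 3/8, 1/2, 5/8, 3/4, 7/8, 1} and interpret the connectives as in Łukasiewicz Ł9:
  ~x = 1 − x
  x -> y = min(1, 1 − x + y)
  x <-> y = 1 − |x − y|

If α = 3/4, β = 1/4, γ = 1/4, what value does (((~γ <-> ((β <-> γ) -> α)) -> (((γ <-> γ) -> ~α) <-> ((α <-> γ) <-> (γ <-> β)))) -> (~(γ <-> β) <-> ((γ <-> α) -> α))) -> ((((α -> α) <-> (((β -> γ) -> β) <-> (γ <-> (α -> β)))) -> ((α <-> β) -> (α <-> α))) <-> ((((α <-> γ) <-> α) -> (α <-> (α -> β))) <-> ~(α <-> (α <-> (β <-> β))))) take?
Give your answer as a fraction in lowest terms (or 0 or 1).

3/4

~γ = ~1/4 = 3/4
β <-> γ = 1/4 <-> 1/4 = 1
(β <-> γ) -> α = 1 -> 3/4 = 3/4
~γ <-> ((β <-> γ) -> α) = 3/4 <-> 3/4 = 1
γ <-> γ = 1/4 <-> 1/4 = 1
~α = ~3/4 = 1/4
(γ <-> γ) -> ~α = 1 -> 1/4 = 1/4
α <-> γ = 3/4 <-> 1/4 = 1/2
γ <-> β = 1/4 <-> 1/4 = 1
(α <-> γ) <-> (γ <-> β) = 1/2 <-> 1 = 1/2
((γ <-> γ) -> ~α) <-> ((α <-> γ) <-> (γ <-> β)) = 1/4 <-> 1/2 = 3/4
(~γ <-> ((β <-> γ) -> α)) -> (((γ <-> γ) -> ~α) <-> ((α <-> γ) <-> (γ <-> β))) = 1 -> 3/4 = 3/4
γ <-> β = 1/4 <-> 1/4 = 1
~(γ <-> β) = ~1 = 0
γ <-> α = 1/4 <-> 3/4 = 1/2
(γ <-> α) -> α = 1/2 -> 3/4 = 1
~(γ <-> β) <-> ((γ <-> α) -> α) = 0 <-> 1 = 0
((~γ <-> ((β <-> γ) -> α)) -> (((γ <-> γ) -> ~α) <-> ((α <-> γ) <-> (γ <-> β)))) -> (~(γ <-> β) <-> ((γ <-> α) -> α)) = 3/4 -> 0 = 1/4
α -> α = 3/4 -> 3/4 = 1
β -> γ = 1/4 -> 1/4 = 1
(β -> γ) -> β = 1 -> 1/4 = 1/4
α -> β = 3/4 -> 1/4 = 1/2
γ <-> (α -> β) = 1/4 <-> 1/2 = 3/4
((β -> γ) -> β) <-> (γ <-> (α -> β)) = 1/4 <-> 3/4 = 1/2
(α -> α) <-> (((β -> γ) -> β) <-> (γ <-> (α -> β))) = 1 <-> 1/2 = 1/2
α <-> β = 3/4 <-> 1/4 = 1/2
α <-> α = 3/4 <-> 3/4 = 1
(α <-> β) -> (α <-> α) = 1/2 -> 1 = 1
((α -> α) <-> (((β -> γ) -> β) <-> (γ <-> (α -> β)))) -> ((α <-> β) -> (α <-> α)) = 1/2 -> 1 = 1
α <-> γ = 3/4 <-> 1/4 = 1/2
(α <-> γ) <-> α = 1/2 <-> 3/4 = 3/4
α -> β = 3/4 -> 1/4 = 1/2
α <-> (α -> β) = 3/4 <-> 1/2 = 3/4
((α <-> γ) <-> α) -> (α <-> (α -> β)) = 3/4 -> 3/4 = 1
β <-> β = 1/4 <-> 1/4 = 1
α <-> (β <-> β) = 3/4 <-> 1 = 3/4
α <-> (α <-> (β <-> β)) = 3/4 <-> 3/4 = 1
~(α <-> (α <-> (β <-> β))) = ~1 = 0
(((α <-> γ) <-> α) -> (α <-> (α -> β))) <-> ~(α <-> (α <-> (β <-> β))) = 1 <-> 0 = 0
(((α -> α) <-> (((β -> γ) -> β) <-> (γ <-> (α -> β)))) -> ((α <-> β) -> (α <-> α))) <-> ((((α <-> γ) <-> α) -> (α <-> (α -> β))) <-> ~(α <-> (α <-> (β <-> β)))) = 1 <-> 0 = 0
(((~γ <-> ((β <-> γ) -> α)) -> (((γ <-> γ) -> ~α) <-> ((α <-> γ) <-> (γ <-> β)))) -> (~(γ <-> β) <-> ((γ <-> α) -> α))) -> ((((α -> α) <-> (((β -> γ) -> β) <-> (γ <-> (α -> β)))) -> ((α <-> β) -> (α <-> α))) <-> ((((α <-> γ) <-> α) -> (α <-> (α -> β))) <-> ~(α <-> (α <-> (β <-> β))))) = 1/4 -> 0 = 3/4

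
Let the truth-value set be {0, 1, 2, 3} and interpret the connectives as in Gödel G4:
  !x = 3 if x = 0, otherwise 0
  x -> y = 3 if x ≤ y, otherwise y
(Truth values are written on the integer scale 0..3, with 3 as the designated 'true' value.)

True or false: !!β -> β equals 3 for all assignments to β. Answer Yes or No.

Counterexample: take β = 1.
!β = !1 = 0
!!β = !0 = 3
!!β -> β = 3 -> 1 = 1
This gives 1 ≠ 3.

No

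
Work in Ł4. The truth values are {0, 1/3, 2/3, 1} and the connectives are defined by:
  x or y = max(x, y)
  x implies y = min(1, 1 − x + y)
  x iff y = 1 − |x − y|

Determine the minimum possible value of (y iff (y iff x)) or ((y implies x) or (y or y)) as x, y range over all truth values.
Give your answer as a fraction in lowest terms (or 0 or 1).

2/3

Take x = 0, y = 1/3:
y iff x = 1/3 iff 0 = 2/3
y iff (y iff x) = 1/3 iff 2/3 = 2/3
y implies x = 1/3 implies 0 = 2/3
y or y = 1/3 or 1/3 = 1/3
(y implies x) or (y or y) = 2/3 or 1/3 = 2/3
(y iff (y iff x)) or ((y implies x) or (y or y)) = 2/3 or 2/3 = 2/3
No assignment yields a value below 2/3, so this is the minimum.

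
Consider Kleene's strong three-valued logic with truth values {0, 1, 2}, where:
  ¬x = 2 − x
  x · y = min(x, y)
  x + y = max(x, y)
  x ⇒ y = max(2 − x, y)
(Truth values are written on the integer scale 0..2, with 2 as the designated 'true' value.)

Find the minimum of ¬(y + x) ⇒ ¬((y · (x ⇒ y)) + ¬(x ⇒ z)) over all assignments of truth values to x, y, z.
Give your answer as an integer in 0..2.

Take x = 0, y = 1, z = 0:
y + x = 1 + 0 = 1
¬(y + x) = ¬1 = 1
x ⇒ y = 0 ⇒ 1 = 2
y · (x ⇒ y) = 1 · 2 = 1
x ⇒ z = 0 ⇒ 0 = 2
¬(x ⇒ z) = ¬2 = 0
(y · (x ⇒ y)) + ¬(x ⇒ z) = 1 + 0 = 1
¬((y · (x ⇒ y)) + ¬(x ⇒ z)) = ¬1 = 1
¬(y + x) ⇒ ¬((y · (x ⇒ y)) + ¬(x ⇒ z)) = 1 ⇒ 1 = 1
No assignment yields a value below 1, so this is the minimum.

1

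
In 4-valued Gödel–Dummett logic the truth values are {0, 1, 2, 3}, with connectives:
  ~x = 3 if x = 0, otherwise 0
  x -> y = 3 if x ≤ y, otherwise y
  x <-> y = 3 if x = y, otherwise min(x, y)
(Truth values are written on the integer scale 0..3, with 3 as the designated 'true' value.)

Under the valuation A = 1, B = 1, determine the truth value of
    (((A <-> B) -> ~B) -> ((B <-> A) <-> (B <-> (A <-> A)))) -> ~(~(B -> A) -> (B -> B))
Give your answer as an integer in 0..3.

A <-> B = 1 <-> 1 = 3
~B = ~1 = 0
(A <-> B) -> ~B = 3 -> 0 = 0
B <-> A = 1 <-> 1 = 3
A <-> A = 1 <-> 1 = 3
B <-> (A <-> A) = 1 <-> 3 = 1
(B <-> A) <-> (B <-> (A <-> A)) = 3 <-> 1 = 1
((A <-> B) -> ~B) -> ((B <-> A) <-> (B <-> (A <-> A))) = 0 -> 1 = 3
B -> A = 1 -> 1 = 3
~(B -> A) = ~3 = 0
B -> B = 1 -> 1 = 3
~(B -> A) -> (B -> B) = 0 -> 3 = 3
~(~(B -> A) -> (B -> B)) = ~3 = 0
(((A <-> B) -> ~B) -> ((B <-> A) <-> (B <-> (A <-> A)))) -> ~(~(B -> A) -> (B -> B)) = 3 -> 0 = 0

0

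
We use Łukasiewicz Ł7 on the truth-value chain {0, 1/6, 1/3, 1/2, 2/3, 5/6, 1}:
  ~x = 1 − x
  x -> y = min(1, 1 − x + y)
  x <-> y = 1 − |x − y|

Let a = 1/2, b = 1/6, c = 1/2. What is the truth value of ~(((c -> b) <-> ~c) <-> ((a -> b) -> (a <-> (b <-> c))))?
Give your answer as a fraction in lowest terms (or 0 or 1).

c -> b = 1/2 -> 1/6 = 2/3
~c = ~1/2 = 1/2
(c -> b) <-> ~c = 2/3 <-> 1/2 = 5/6
a -> b = 1/2 -> 1/6 = 2/3
b <-> c = 1/6 <-> 1/2 = 2/3
a <-> (b <-> c) = 1/2 <-> 2/3 = 5/6
(a -> b) -> (a <-> (b <-> c)) = 2/3 -> 5/6 = 1
((c -> b) <-> ~c) <-> ((a -> b) -> (a <-> (b <-> c))) = 5/6 <-> 1 = 5/6
~(((c -> b) <-> ~c) <-> ((a -> b) -> (a <-> (b <-> c)))) = ~5/6 = 1/6

1/6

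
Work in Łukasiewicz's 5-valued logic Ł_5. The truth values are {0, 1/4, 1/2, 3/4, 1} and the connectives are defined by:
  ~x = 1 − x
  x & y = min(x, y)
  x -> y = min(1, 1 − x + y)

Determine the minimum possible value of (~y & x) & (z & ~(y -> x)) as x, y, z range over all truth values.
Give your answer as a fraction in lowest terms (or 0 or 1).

Take x = 0, y = 0, z = 0:
~y = ~0 = 1
~y & x = 1 & 0 = 0
y -> x = 0 -> 0 = 1
~(y -> x) = ~1 = 0
z & ~(y -> x) = 0 & 0 = 0
(~y & x) & (z & ~(y -> x)) = 0 & 0 = 0
No assignment yields a value below 0, so this is the minimum.

0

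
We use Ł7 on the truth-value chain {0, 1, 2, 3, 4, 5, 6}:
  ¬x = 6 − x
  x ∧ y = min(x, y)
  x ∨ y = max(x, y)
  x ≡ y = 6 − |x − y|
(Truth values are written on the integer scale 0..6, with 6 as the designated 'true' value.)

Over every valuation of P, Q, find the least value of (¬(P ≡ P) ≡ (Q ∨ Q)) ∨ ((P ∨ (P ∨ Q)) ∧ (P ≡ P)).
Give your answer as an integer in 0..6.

3

Take P = 0, Q = 3:
P ≡ P = 0 ≡ 0 = 6
¬(P ≡ P) = ¬6 = 0
Q ∨ Q = 3 ∨ 3 = 3
¬(P ≡ P) ≡ (Q ∨ Q) = 0 ≡ 3 = 3
P ∨ Q = 0 ∨ 3 = 3
P ∨ (P ∨ Q) = 0 ∨ 3 = 3
P ≡ P = 0 ≡ 0 = 6
(P ∨ (P ∨ Q)) ∧ (P ≡ P) = 3 ∧ 6 = 3
(¬(P ≡ P) ≡ (Q ∨ Q)) ∨ ((P ∨ (P ∨ Q)) ∧ (P ≡ P)) = 3 ∨ 3 = 3
No assignment yields a value below 3, so this is the minimum.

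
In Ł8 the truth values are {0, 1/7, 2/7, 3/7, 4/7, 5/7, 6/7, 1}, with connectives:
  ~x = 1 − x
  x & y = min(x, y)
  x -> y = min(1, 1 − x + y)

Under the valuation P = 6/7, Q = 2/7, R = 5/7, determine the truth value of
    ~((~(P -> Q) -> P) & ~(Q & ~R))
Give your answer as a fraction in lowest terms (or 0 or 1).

P -> Q = 6/7 -> 2/7 = 3/7
~(P -> Q) = ~3/7 = 4/7
~(P -> Q) -> P = 4/7 -> 6/7 = 1
~R = ~5/7 = 2/7
Q & ~R = 2/7 & 2/7 = 2/7
~(Q & ~R) = ~2/7 = 5/7
(~(P -> Q) -> P) & ~(Q & ~R) = 1 & 5/7 = 5/7
~((~(P -> Q) -> P) & ~(Q & ~R)) = ~5/7 = 2/7

2/7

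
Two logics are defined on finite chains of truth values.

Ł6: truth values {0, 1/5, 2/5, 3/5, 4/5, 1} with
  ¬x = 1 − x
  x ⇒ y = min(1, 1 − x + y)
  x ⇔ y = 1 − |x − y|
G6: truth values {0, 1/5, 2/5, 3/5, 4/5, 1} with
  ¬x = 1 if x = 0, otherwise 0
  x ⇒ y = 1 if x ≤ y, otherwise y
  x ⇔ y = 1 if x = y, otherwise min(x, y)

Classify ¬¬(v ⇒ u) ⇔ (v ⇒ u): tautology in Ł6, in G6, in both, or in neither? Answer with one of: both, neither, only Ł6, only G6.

In Ł6: every assignment gives 1 — tautology.
In G6: at u = 1/5, v = 2/5 the value is 1/5 — not a tautology.

only Ł6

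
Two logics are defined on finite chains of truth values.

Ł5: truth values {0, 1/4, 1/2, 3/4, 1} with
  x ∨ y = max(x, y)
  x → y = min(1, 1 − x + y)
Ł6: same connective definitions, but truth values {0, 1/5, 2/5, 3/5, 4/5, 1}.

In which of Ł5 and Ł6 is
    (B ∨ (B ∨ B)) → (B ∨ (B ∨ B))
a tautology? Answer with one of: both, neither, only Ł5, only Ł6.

In Ł5: every assignment gives 1 — tautology.
In Ł6: every assignment gives 1 — tautology.

both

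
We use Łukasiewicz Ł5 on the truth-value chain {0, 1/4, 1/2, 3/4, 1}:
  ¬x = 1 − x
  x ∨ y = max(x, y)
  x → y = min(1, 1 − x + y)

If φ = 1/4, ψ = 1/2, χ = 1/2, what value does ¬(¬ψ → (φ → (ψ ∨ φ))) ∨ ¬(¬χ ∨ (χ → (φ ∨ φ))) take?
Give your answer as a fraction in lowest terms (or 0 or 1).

1/4

¬ψ = ¬1/2 = 1/2
ψ ∨ φ = 1/2 ∨ 1/4 = 1/2
φ → (ψ ∨ φ) = 1/4 → 1/2 = 1
¬ψ → (φ → (ψ ∨ φ)) = 1/2 → 1 = 1
¬(¬ψ → (φ → (ψ ∨ φ))) = ¬1 = 0
¬χ = ¬1/2 = 1/2
φ ∨ φ = 1/4 ∨ 1/4 = 1/4
χ → (φ ∨ φ) = 1/2 → 1/4 = 3/4
¬χ ∨ (χ → (φ ∨ φ)) = 1/2 ∨ 3/4 = 3/4
¬(¬χ ∨ (χ → (φ ∨ φ))) = ¬3/4 = 1/4
¬(¬ψ → (φ → (ψ ∨ φ))) ∨ ¬(¬χ ∨ (χ → (φ ∨ φ))) = 0 ∨ 1/4 = 1/4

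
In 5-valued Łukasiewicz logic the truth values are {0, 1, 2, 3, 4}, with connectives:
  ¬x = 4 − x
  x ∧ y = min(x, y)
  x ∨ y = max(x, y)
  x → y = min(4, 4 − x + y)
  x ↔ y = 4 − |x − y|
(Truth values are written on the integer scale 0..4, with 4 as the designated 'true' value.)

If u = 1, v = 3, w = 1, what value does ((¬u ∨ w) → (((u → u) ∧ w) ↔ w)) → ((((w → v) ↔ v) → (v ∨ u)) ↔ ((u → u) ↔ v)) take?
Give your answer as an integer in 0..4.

3

¬u = ¬1 = 3
¬u ∨ w = 3 ∨ 1 = 3
u → u = 1 → 1 = 4
(u → u) ∧ w = 4 ∧ 1 = 1
((u → u) ∧ w) ↔ w = 1 ↔ 1 = 4
(¬u ∨ w) → (((u → u) ∧ w) ↔ w) = 3 → 4 = 4
w → v = 1 → 3 = 4
(w → v) ↔ v = 4 ↔ 3 = 3
v ∨ u = 3 ∨ 1 = 3
((w → v) ↔ v) → (v ∨ u) = 3 → 3 = 4
u → u = 1 → 1 = 4
(u → u) ↔ v = 4 ↔ 3 = 3
(((w → v) ↔ v) → (v ∨ u)) ↔ ((u → u) ↔ v) = 4 ↔ 3 = 3
((¬u ∨ w) → (((u → u) ∧ w) ↔ w)) → ((((w → v) ↔ v) → (v ∨ u)) ↔ ((u → u) ↔ v)) = 4 → 3 = 3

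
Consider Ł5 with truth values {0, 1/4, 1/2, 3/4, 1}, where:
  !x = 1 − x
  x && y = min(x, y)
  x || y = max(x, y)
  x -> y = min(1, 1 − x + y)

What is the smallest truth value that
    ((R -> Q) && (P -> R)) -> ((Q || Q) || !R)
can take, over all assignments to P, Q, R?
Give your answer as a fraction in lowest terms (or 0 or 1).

Take P = 0, Q = 1/2, R = 1/2:
R -> Q = 1/2 -> 1/2 = 1
P -> R = 0 -> 1/2 = 1
(R -> Q) && (P -> R) = 1 && 1 = 1
Q || Q = 1/2 || 1/2 = 1/2
!R = !1/2 = 1/2
(Q || Q) || !R = 1/2 || 1/2 = 1/2
((R -> Q) && (P -> R)) -> ((Q || Q) || !R) = 1 -> 1/2 = 1/2
No assignment yields a value below 1/2, so this is the minimum.

1/2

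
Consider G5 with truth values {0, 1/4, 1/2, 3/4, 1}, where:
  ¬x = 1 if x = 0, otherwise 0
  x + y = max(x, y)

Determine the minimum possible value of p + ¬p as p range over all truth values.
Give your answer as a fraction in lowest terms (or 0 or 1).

1/4

Take p = 1/4:
¬p = ¬1/4 = 0
p + ¬p = 1/4 + 0 = 1/4
No assignment yields a value below 1/4, so this is the minimum.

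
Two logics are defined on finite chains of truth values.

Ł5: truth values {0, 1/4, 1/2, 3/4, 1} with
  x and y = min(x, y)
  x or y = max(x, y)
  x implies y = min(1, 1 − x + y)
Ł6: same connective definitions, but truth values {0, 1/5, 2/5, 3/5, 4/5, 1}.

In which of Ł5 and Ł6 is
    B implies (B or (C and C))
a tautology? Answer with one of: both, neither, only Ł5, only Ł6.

both

In Ł5: every assignment gives 1 — tautology.
In Ł6: every assignment gives 1 — tautology.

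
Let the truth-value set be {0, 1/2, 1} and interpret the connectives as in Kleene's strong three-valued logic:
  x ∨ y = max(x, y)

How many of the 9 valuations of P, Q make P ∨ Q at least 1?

P = 0, Q = 0 ↦ 0  <
P = 0, Q = 1/2 ↦ 1/2  <
P = 0, Q = 1 ↦ 1  ≥
P = 1/2, Q = 0 ↦ 1/2  <
P = 1/2, Q = 1/2 ↦ 1/2  <
P = 1/2, Q = 1 ↦ 1  ≥
P = 1, Q = 0 ↦ 1  ≥
P = 1, Q = 1/2 ↦ 1  ≥
P = 1, Q = 1 ↦ 1  ≥
So 5 of the 9 assignments meet the threshold.

5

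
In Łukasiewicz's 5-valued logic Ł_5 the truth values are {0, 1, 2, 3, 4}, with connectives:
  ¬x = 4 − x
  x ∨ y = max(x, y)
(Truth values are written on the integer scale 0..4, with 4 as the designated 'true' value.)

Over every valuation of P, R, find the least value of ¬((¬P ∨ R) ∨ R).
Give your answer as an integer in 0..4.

0

Take P = 0, R = 0:
¬P = ¬0 = 4
¬P ∨ R = 4 ∨ 0 = 4
(¬P ∨ R) ∨ R = 4 ∨ 0 = 4
¬((¬P ∨ R) ∨ R) = ¬4 = 0
No assignment yields a value below 0, so this is the minimum.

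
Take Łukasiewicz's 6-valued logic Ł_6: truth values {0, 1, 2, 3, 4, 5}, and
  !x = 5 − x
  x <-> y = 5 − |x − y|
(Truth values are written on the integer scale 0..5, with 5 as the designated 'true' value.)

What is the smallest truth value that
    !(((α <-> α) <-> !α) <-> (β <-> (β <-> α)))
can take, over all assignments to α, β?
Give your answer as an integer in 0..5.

Take α = 0, β = 2:
α <-> α = 0 <-> 0 = 5
!α = !0 = 5
(α <-> α) <-> !α = 5 <-> 5 = 5
β <-> α = 2 <-> 0 = 3
β <-> (β <-> α) = 2 <-> 3 = 4
((α <-> α) <-> !α) <-> (β <-> (β <-> α)) = 5 <-> 4 = 4
!(((α <-> α) <-> !α) <-> (β <-> (β <-> α))) = !4 = 1
No assignment yields a value below 1, so this is the minimum.

1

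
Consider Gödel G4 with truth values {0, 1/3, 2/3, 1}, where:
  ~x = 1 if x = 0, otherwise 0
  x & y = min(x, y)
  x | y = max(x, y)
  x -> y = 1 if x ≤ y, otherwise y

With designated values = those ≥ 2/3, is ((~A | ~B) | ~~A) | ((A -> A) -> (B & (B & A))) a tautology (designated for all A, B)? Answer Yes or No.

Yes

A = 0, B = 0 ↦ 1
A = 0, B = 1/3 ↦ 1
A = 0, B = 2/3 ↦ 1
A = 0, B = 1 ↦ 1
A = 1/3, B = 0 ↦ 1
A = 1/3, B = 1/3 ↦ 1
A = 1/3, B = 2/3 ↦ 1
A = 1/3, B = 1 ↦ 1
A = 2/3, B = 0 ↦ 1
A = 2/3, B = 1/3 ↦ 1
A = 2/3, B = 2/3 ↦ 1
A = 2/3, B = 1 ↦ 1
A = 1, B = 0 ↦ 1
A = 1, B = 1/3 ↦ 1
A = 1, B = 2/3 ↦ 1
A = 1, B = 1 ↦ 1
Every assignment gives a value ≥ 2/3.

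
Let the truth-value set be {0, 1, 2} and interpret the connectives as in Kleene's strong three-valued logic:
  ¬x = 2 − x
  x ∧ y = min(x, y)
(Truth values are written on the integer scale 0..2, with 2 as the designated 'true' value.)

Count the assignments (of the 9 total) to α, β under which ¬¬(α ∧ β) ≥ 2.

α = 0, β = 0 ↦ 0  <
α = 0, β = 1 ↦ 0  <
α = 0, β = 2 ↦ 0  <
α = 1, β = 0 ↦ 0  <
α = 1, β = 1 ↦ 1  <
α = 1, β = 2 ↦ 1  <
α = 2, β = 0 ↦ 0  <
α = 2, β = 1 ↦ 1  <
α = 2, β = 2 ↦ 2  ≥
So 1 of the 9 assignments meets the threshold.

1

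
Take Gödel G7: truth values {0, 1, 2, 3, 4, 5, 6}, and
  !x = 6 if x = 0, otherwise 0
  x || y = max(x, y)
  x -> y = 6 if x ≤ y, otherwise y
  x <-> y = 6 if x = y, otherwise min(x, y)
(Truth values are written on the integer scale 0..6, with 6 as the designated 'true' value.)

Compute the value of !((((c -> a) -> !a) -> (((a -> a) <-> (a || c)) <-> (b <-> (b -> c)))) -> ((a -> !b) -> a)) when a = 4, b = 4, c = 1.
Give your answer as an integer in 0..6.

c -> a = 1 -> 4 = 6
!a = !4 = 0
(c -> a) -> !a = 6 -> 0 = 0
a -> a = 4 -> 4 = 6
a || c = 4 || 1 = 4
(a -> a) <-> (a || c) = 6 <-> 4 = 4
b -> c = 4 -> 1 = 1
b <-> (b -> c) = 4 <-> 1 = 1
((a -> a) <-> (a || c)) <-> (b <-> (b -> c)) = 4 <-> 1 = 1
((c -> a) -> !a) -> (((a -> a) <-> (a || c)) <-> (b <-> (b -> c))) = 0 -> 1 = 6
!b = !4 = 0
a -> !b = 4 -> 0 = 0
(a -> !b) -> a = 0 -> 4 = 6
(((c -> a) -> !a) -> (((a -> a) <-> (a || c)) <-> (b <-> (b -> c)))) -> ((a -> !b) -> a) = 6 -> 6 = 6
!((((c -> a) -> !a) -> (((a -> a) <-> (a || c)) <-> (b <-> (b -> c)))) -> ((a -> !b) -> a)) = !6 = 0

0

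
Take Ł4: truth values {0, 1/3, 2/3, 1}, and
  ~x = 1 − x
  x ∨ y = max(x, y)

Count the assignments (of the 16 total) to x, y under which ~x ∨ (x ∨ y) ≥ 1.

x = 0, y = 0 ↦ 1  ≥
x = 0, y = 1/3 ↦ 1  ≥
x = 0, y = 2/3 ↦ 1  ≥
x = 0, y = 1 ↦ 1  ≥
x = 1/3, y = 0 ↦ 2/3  <
x = 1/3, y = 1/3 ↦ 2/3  <
x = 1/3, y = 2/3 ↦ 2/3  <
x = 1/3, y = 1 ↦ 1  ≥
x = 2/3, y = 0 ↦ 2/3  <
x = 2/3, y = 1/3 ↦ 2/3  <
x = 2/3, y = 2/3 ↦ 2/3  <
x = 2/3, y = 1 ↦ 1  ≥
x = 1, y = 0 ↦ 1  ≥
x = 1, y = 1/3 ↦ 1  ≥
x = 1, y = 2/3 ↦ 1  ≥
x = 1, y = 1 ↦ 1  ≥
So 10 of the 16 assignments meet the threshold.

10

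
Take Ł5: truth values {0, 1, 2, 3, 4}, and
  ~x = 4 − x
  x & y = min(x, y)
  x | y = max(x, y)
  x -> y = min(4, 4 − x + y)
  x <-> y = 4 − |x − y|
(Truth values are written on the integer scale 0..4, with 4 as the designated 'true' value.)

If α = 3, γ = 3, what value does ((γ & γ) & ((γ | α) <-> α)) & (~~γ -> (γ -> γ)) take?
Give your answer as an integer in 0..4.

3

γ & γ = 3 & 3 = 3
γ | α = 3 | 3 = 3
(γ | α) <-> α = 3 <-> 3 = 4
(γ & γ) & ((γ | α) <-> α) = 3 & 4 = 3
~γ = ~3 = 1
~~γ = ~1 = 3
γ -> γ = 3 -> 3 = 4
~~γ -> (γ -> γ) = 3 -> 4 = 4
((γ & γ) & ((γ | α) <-> α)) & (~~γ -> (γ -> γ)) = 3 & 4 = 3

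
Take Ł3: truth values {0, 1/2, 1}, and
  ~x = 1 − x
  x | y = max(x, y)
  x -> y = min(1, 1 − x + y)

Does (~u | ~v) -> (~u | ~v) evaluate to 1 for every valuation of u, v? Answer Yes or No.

u = 0, v = 0 ↦ 1
u = 0, v = 1/2 ↦ 1
u = 0, v = 1 ↦ 1
u = 1/2, v = 0 ↦ 1
u = 1/2, v = 1/2 ↦ 1
u = 1/2, v = 1 ↦ 1
u = 1, v = 0 ↦ 1
u = 1, v = 1/2 ↦ 1
u = 1, v = 1 ↦ 1
Every assignment gives a value ≥ 1.

Yes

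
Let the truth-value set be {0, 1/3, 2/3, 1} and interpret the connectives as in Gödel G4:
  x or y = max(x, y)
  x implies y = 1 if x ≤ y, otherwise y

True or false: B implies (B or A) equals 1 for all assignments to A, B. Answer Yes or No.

Yes

A = 0, B = 0 ↦ 1
A = 0, B = 1/3 ↦ 1
A = 0, B = 2/3 ↦ 1
A = 0, B = 1 ↦ 1
A = 1/3, B = 0 ↦ 1
A = 1/3, B = 1/3 ↦ 1
A = 1/3, B = 2/3 ↦ 1
A = 1/3, B = 1 ↦ 1
A = 2/3, B = 0 ↦ 1
A = 2/3, B = 1/3 ↦ 1
A = 2/3, B = 2/3 ↦ 1
A = 2/3, B = 1 ↦ 1
A = 1, B = 0 ↦ 1
A = 1, B = 1/3 ↦ 1
A = 1, B = 2/3 ↦ 1
A = 1, B = 1 ↦ 1
Every assignment gives a value ≥ 1.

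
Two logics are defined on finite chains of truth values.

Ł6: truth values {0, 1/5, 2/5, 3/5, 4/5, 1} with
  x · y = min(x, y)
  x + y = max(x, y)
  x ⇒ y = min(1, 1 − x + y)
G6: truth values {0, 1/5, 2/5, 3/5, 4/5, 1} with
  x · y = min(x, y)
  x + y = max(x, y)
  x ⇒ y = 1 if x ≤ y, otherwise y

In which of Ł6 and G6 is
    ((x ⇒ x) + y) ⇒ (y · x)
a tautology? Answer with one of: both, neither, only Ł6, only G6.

In Ł6: at x = 0, y = 0 the value is 0 — not a tautology.
In G6: at x = 0, y = 0 the value is 0 — not a tautology.

neither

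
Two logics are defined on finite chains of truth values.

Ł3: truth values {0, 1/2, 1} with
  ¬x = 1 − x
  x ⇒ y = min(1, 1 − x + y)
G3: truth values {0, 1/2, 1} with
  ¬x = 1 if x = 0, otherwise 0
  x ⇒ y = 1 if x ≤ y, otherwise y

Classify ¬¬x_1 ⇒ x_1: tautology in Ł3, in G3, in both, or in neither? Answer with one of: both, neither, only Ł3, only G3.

In Ł3: every assignment gives 1 — tautology.
In G3: at x_1 = 1/2 the value is 1/2 — not a tautology.

only Ł3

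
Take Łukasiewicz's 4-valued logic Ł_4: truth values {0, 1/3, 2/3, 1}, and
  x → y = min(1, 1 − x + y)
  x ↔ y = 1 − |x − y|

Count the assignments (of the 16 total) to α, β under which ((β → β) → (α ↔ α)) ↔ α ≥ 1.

4

α = 0, β = 0 ↦ 0  <
α = 0, β = 1/3 ↦ 0  <
α = 0, β = 2/3 ↦ 0  <
α = 0, β = 1 ↦ 0  <
α = 1/3, β = 0 ↦ 1/3  <
α = 1/3, β = 1/3 ↦ 1/3  <
α = 1/3, β = 2/3 ↦ 1/3  <
α = 1/3, β = 1 ↦ 1/3  <
α = 2/3, β = 0 ↦ 2/3  <
α = 2/3, β = 1/3 ↦ 2/3  <
α = 2/3, β = 2/3 ↦ 2/3  <
α = 2/3, β = 1 ↦ 2/3  <
α = 1, β = 0 ↦ 1  ≥
α = 1, β = 1/3 ↦ 1  ≥
α = 1, β = 2/3 ↦ 1  ≥
α = 1, β = 1 ↦ 1  ≥
So 4 of the 16 assignments meet the threshold.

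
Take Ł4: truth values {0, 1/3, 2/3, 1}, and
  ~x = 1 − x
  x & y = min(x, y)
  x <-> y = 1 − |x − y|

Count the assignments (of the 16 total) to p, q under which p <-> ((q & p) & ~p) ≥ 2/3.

11

p = 0, q = 0 ↦ 1  ≥
p = 0, q = 1/3 ↦ 1  ≥
p = 0, q = 2/3 ↦ 1  ≥
p = 0, q = 1 ↦ 1  ≥
p = 1/3, q = 0 ↦ 2/3  ≥
p = 1/3, q = 1/3 ↦ 1  ≥
p = 1/3, q = 2/3 ↦ 1  ≥
p = 1/3, q = 1 ↦ 1  ≥
p = 2/3, q = 0 ↦ 1/3  <
p = 2/3, q = 1/3 ↦ 2/3  ≥
p = 2/3, q = 2/3 ↦ 2/3  ≥
p = 2/3, q = 1 ↦ 2/3  ≥
p = 1, q = 0 ↦ 0  <
p = 1, q = 1/3 ↦ 0  <
p = 1, q = 2/3 ↦ 0  <
p = 1, q = 1 ↦ 0  <
So 11 of the 16 assignments meet the threshold.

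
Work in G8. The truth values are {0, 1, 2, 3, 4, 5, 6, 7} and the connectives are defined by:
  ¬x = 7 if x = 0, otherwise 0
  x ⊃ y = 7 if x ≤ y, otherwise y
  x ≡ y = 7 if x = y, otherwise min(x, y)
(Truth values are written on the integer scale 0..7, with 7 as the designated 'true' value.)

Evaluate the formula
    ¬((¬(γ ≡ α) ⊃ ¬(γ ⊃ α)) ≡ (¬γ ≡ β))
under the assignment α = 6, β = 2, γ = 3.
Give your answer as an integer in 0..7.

γ ≡ α = 3 ≡ 6 = 3
¬(γ ≡ α) = ¬3 = 0
γ ⊃ α = 3 ⊃ 6 = 7
¬(γ ⊃ α) = ¬7 = 0
¬(γ ≡ α) ⊃ ¬(γ ⊃ α) = 0 ⊃ 0 = 7
¬γ = ¬3 = 0
¬γ ≡ β = 0 ≡ 2 = 0
(¬(γ ≡ α) ⊃ ¬(γ ⊃ α)) ≡ (¬γ ≡ β) = 7 ≡ 0 = 0
¬((¬(γ ≡ α) ⊃ ¬(γ ⊃ α)) ≡ (¬γ ≡ β)) = ¬0 = 7

7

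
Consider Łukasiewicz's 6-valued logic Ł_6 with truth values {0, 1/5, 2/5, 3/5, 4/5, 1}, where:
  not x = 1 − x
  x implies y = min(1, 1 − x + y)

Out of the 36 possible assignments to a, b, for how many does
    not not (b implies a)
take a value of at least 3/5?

value 1: 21 assignments (counts)
value 4/5: 5 assignments (counts)
value 3/5: 4 assignments (counts)
value 2/5: 3 assignments
value 1/5: 2 assignments
value 0: 1 assignment
So 30 of the 36 assignments meet the threshold.

30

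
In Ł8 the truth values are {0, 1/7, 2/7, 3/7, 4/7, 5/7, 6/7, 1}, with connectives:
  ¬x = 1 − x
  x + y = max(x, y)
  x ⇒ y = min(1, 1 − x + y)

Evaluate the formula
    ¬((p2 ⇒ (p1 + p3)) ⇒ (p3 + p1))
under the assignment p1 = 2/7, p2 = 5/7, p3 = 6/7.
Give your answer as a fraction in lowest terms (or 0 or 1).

1/7

p1 + p3 = 2/7 + 6/7 = 6/7
p2 ⇒ (p1 + p3) = 5/7 ⇒ 6/7 = 1
p3 + p1 = 6/7 + 2/7 = 6/7
(p2 ⇒ (p1 + p3)) ⇒ (p3 + p1) = 1 ⇒ 6/7 = 6/7
¬((p2 ⇒ (p1 + p3)) ⇒ (p3 + p1)) = ¬6/7 = 1/7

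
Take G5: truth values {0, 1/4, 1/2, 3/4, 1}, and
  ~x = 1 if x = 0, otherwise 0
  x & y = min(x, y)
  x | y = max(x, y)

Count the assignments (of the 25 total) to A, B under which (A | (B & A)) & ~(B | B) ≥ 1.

value 1: 1 assignment (counts)
value 3/4: 1 assignment
value 1/2: 1 assignment
value 1/4: 1 assignment
value 0: 21 assignments
So 1 of the 25 assignments meets the threshold.

1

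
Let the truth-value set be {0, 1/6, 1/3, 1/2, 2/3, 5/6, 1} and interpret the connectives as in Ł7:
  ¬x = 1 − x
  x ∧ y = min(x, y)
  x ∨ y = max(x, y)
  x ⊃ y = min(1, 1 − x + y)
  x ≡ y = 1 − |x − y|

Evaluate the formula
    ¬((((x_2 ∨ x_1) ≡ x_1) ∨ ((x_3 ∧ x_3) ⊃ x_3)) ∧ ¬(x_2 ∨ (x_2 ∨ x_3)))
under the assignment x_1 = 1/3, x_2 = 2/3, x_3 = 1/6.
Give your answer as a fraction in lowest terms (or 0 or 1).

2/3

x_2 ∨ x_1 = 2/3 ∨ 1/3 = 2/3
(x_2 ∨ x_1) ≡ x_1 = 2/3 ≡ 1/3 = 2/3
x_3 ∧ x_3 = 1/6 ∧ 1/6 = 1/6
(x_3 ∧ x_3) ⊃ x_3 = 1/6 ⊃ 1/6 = 1
((x_2 ∨ x_1) ≡ x_1) ∨ ((x_3 ∧ x_3) ⊃ x_3) = 2/3 ∨ 1 = 1
x_2 ∨ x_3 = 2/3 ∨ 1/6 = 2/3
x_2 ∨ (x_2 ∨ x_3) = 2/3 ∨ 2/3 = 2/3
¬(x_2 ∨ (x_2 ∨ x_3)) = ¬2/3 = 1/3
(((x_2 ∨ x_1) ≡ x_1) ∨ ((x_3 ∧ x_3) ⊃ x_3)) ∧ ¬(x_2 ∨ (x_2 ∨ x_3)) = 1 ∧ 1/3 = 1/3
¬((((x_2 ∨ x_1) ≡ x_1) ∨ ((x_3 ∧ x_3) ⊃ x_3)) ∧ ¬(x_2 ∨ (x_2 ∨ x_3))) = ¬1/3 = 2/3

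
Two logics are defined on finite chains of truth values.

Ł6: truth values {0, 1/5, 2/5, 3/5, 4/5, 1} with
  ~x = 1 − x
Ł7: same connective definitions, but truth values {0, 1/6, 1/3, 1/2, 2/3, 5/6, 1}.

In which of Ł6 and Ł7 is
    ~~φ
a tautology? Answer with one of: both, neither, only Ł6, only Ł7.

In Ł6: at φ = 0 the value is 0 — not a tautology.
In Ł7: at φ = 0 the value is 0 — not a tautology.

neither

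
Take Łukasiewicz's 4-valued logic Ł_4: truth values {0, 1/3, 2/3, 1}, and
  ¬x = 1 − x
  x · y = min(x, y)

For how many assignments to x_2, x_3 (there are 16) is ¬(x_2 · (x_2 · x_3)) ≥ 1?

x_2 = 0, x_3 = 0 ↦ 1  ≥
x_2 = 0, x_3 = 1/3 ↦ 1  ≥
x_2 = 0, x_3 = 2/3 ↦ 1  ≥
x_2 = 0, x_3 = 1 ↦ 1  ≥
x_2 = 1/3, x_3 = 0 ↦ 1  ≥
x_2 = 1/3, x_3 = 1/3 ↦ 2/3  <
x_2 = 1/3, x_3 = 2/3 ↦ 2/3  <
x_2 = 1/3, x_3 = 1 ↦ 2/3  <
x_2 = 2/3, x_3 = 0 ↦ 1  ≥
x_2 = 2/3, x_3 = 1/3 ↦ 2/3  <
x_2 = 2/3, x_3 = 2/3 ↦ 1/3  <
x_2 = 2/3, x_3 = 1 ↦ 1/3  <
x_2 = 1, x_3 = 0 ↦ 1  ≥
x_2 = 1, x_3 = 1/3 ↦ 2/3  <
x_2 = 1, x_3 = 2/3 ↦ 1/3  <
x_2 = 1, x_3 = 1 ↦ 0  <
So 7 of the 16 assignments meet the threshold.

7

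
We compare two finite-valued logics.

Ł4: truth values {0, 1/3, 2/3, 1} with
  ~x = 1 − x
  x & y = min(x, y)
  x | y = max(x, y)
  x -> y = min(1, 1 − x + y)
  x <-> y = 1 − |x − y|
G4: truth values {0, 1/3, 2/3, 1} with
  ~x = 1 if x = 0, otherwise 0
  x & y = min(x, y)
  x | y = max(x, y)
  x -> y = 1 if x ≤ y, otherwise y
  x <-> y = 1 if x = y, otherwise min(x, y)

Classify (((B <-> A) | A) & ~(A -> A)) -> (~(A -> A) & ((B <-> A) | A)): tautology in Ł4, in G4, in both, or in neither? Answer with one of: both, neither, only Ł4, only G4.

In Ł4: every assignment gives 1 — tautology.
In G4: every assignment gives 1 — tautology.

both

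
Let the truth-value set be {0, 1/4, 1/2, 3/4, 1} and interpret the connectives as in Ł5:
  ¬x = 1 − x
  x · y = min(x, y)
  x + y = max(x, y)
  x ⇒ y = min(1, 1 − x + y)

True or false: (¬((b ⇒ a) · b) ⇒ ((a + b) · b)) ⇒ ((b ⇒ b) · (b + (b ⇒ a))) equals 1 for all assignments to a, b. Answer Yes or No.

Counterexample: take a = 0, b = 1/2.
b ⇒ a = 1/2 ⇒ 0 = 1/2
(b ⇒ a) · b = 1/2 · 1/2 = 1/2
¬((b ⇒ a) · b) = ¬1/2 = 1/2
a + b = 0 + 1/2 = 1/2
(a + b) · b = 1/2 · 1/2 = 1/2
¬((b ⇒ a) · b) ⇒ ((a + b) · b) = 1/2 ⇒ 1/2 = 1
b ⇒ b = 1/2 ⇒ 1/2 = 1
b ⇒ a = 1/2 ⇒ 0 = 1/2
b + (b ⇒ a) = 1/2 + 1/2 = 1/2
(b ⇒ b) · (b + (b ⇒ a)) = 1 · 1/2 = 1/2
(¬((b ⇒ a) · b) ⇒ ((a + b) · b)) ⇒ ((b ⇒ b) · (b + (b ⇒ a))) = 1 ⇒ 1/2 = 1/2
This gives 1/2 ≠ 1.

No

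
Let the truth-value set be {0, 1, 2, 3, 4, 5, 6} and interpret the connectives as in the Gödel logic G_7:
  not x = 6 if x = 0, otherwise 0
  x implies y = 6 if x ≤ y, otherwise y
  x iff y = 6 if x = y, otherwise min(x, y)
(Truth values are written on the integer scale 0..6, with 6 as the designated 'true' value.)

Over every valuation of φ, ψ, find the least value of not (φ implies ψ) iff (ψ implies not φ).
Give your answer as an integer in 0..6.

0

Take φ = 0, ψ = 0:
φ implies ψ = 0 implies 0 = 6
not (φ implies ψ) = not 6 = 0
not φ = not 0 = 6
ψ implies not φ = 0 implies 6 = 6
not (φ implies ψ) iff (ψ implies not φ) = 0 iff 6 = 0
No assignment yields a value below 0, so this is the minimum.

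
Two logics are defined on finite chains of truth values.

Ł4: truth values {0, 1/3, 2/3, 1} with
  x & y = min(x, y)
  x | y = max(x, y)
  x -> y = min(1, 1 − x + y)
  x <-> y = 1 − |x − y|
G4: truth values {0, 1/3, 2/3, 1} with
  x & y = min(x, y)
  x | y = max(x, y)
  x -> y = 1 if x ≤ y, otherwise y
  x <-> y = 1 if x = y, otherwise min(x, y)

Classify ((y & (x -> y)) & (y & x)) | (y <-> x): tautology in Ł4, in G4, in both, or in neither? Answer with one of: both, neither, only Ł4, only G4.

In Ł4: at x = 0, y = 1/3 the value is 2/3 — not a tautology.
In G4: at x = 0, y = 1/3 the value is 0 — not a tautology.

neither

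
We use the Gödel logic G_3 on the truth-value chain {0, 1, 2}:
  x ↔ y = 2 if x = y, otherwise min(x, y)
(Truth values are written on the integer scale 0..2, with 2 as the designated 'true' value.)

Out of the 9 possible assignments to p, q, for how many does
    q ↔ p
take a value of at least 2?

p = 0, q = 0 ↦ 2  ≥
p = 0, q = 1 ↦ 0  <
p = 0, q = 2 ↦ 0  <
p = 1, q = 0 ↦ 0  <
p = 1, q = 1 ↦ 2  ≥
p = 1, q = 2 ↦ 1  <
p = 2, q = 0 ↦ 0  <
p = 2, q = 1 ↦ 1  <
p = 2, q = 2 ↦ 2  ≥
So 3 of the 9 assignments meet the threshold.

3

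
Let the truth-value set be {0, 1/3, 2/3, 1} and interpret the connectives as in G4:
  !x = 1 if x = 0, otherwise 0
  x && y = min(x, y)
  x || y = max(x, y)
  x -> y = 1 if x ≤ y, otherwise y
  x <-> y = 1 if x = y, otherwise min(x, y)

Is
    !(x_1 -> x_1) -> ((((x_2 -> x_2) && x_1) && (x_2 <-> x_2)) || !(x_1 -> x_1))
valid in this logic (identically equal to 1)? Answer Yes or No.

x_1 = 0, x_2 = 0 ↦ 1
x_1 = 0, x_2 = 1/3 ↦ 1
x_1 = 0, x_2 = 2/3 ↦ 1
x_1 = 0, x_2 = 1 ↦ 1
x_1 = 1/3, x_2 = 0 ↦ 1
x_1 = 1/3, x_2 = 1/3 ↦ 1
x_1 = 1/3, x_2 = 2/3 ↦ 1
x_1 = 1/3, x_2 = 1 ↦ 1
x_1 = 2/3, x_2 = 0 ↦ 1
x_1 = 2/3, x_2 = 1/3 ↦ 1
x_1 = 2/3, x_2 = 2/3 ↦ 1
x_1 = 2/3, x_2 = 1 ↦ 1
x_1 = 1, x_2 = 0 ↦ 1
x_1 = 1, x_2 = 1/3 ↦ 1
x_1 = 1, x_2 = 2/3 ↦ 1
x_1 = 1, x_2 = 1 ↦ 1
Every assignment gives a value ≥ 1.

Yes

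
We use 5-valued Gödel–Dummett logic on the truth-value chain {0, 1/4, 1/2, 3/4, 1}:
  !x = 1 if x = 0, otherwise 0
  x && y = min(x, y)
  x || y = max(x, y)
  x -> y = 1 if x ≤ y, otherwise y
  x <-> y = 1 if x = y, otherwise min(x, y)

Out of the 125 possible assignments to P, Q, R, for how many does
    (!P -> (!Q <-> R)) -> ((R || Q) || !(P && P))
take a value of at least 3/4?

89

value 1: 61 assignments (counts)
value 3/4: 28 assignments (counts)
value 1/2: 20 assignments
value 1/4: 12 assignments
value 0: 4 assignments
So 89 of the 125 assignments meet the threshold.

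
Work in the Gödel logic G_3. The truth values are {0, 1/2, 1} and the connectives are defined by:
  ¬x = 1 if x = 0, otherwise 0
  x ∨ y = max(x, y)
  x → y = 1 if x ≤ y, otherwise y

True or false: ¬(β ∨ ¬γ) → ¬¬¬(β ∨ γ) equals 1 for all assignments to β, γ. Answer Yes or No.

No

Counterexample: take β = 0, γ = 1/2.
¬γ = ¬1/2 = 0
β ∨ ¬γ = 0 ∨ 0 = 0
¬(β ∨ ¬γ) = ¬0 = 1
β ∨ γ = 0 ∨ 1/2 = 1/2
¬(β ∨ γ) = ¬1/2 = 0
¬¬(β ∨ γ) = ¬0 = 1
¬¬¬(β ∨ γ) = ¬1 = 0
¬(β ∨ ¬γ) → ¬¬¬(β ∨ γ) = 1 → 0 = 0
This gives 0 ≠ 1.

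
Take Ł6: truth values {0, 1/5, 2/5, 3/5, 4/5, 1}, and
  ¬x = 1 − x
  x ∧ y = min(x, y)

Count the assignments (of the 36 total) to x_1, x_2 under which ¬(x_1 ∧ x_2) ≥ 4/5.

20

value 1: 11 assignments (counts)
value 4/5: 9 assignments (counts)
value 3/5: 7 assignments
value 2/5: 5 assignments
value 1/5: 3 assignments
value 0: 1 assignment
So 20 of the 36 assignments meet the threshold.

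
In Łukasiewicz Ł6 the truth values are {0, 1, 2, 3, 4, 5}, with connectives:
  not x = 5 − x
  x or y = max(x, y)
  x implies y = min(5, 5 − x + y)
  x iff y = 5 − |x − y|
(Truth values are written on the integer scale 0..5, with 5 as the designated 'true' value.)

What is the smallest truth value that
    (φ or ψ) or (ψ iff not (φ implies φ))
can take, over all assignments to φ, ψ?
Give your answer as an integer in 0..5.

Take φ = 0, ψ = 2:
φ or ψ = 0 or 2 = 2
φ implies φ = 0 implies 0 = 5
not (φ implies φ) = not 5 = 0
ψ iff not (φ implies φ) = 2 iff 0 = 3
(φ or ψ) or (ψ iff not (φ implies φ)) = 2 or 3 = 3
No assignment yields a value below 3, so this is the minimum.

3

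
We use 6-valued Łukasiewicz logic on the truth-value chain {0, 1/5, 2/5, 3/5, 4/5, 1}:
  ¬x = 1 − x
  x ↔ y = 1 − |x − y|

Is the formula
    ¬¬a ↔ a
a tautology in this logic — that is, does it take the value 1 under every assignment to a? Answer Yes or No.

a = 0 ↦ 1
a = 1/5 ↦ 1
a = 2/5 ↦ 1
a = 3/5 ↦ 1
a = 4/5 ↦ 1
a = 1 ↦ 1
Every assignment gives a value ≥ 1.

Yes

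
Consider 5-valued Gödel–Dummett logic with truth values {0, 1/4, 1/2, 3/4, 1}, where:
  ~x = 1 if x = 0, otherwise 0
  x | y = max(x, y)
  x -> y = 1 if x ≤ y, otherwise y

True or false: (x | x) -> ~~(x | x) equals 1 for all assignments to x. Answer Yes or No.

Yes

x = 0 ↦ 1
x = 1/4 ↦ 1
x = 1/2 ↦ 1
x = 3/4 ↦ 1
x = 1 ↦ 1
Every assignment gives a value ≥ 1.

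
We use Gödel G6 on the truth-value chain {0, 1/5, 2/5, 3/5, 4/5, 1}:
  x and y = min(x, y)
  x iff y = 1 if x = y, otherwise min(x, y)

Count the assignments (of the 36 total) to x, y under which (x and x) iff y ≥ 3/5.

value 1: 6 assignments (counts)
value 4/5: 2 assignments (counts)
value 3/5: 4 assignments (counts)
value 2/5: 6 assignments
value 1/5: 8 assignments
value 0: 10 assignments
So 12 of the 36 assignments meet the threshold.

12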